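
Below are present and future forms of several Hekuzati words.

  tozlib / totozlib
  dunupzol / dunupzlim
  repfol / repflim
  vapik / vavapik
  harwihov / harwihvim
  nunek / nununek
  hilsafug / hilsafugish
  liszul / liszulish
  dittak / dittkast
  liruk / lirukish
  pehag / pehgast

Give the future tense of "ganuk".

ganukish

"ganuk" has last vowel 'u'. The stems whose last vowel is 'u' (hilsafug → hilsafugish, liszul → liszulish, liruk → lirukish) add -ish.
The other patterns: stems whose last vowel is 'e' or 'i' repeat the first consonant+vowel as a prefix; stems whose last vowel is 'a' delete the last vowel and add -ast; stems whose last vowel is 'o' delete the last vowel and add -im.
So ganuk → ganukish.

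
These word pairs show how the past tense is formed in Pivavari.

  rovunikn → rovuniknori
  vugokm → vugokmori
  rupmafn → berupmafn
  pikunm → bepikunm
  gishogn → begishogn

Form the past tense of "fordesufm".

befordesufm

rovunikn and rupmafn both end in -n yet inflect differently (rovuniknori, berupmafn), so the final letter is not what conditions the rule; the second-to-last letter is.
"fordesufm" has second-to-last letter 'f'. The one such stem in the data (rupmafn → berupmafn) adds the prefix be-, so the same rule applies.
The other pattern: stems whose second-to-last letter is 'k' add -ori.
So fordesufm → befordesufm.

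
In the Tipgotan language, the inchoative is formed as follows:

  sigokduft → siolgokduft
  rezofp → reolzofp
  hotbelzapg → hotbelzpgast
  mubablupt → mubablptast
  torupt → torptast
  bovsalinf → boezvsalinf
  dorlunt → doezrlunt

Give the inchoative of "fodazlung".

sigokduft and mubablupt both end in -t yet inflect differently (siolgokduft, mubablptast), so the final letter is not what conditions the rule; the second-to-last letter is.
"fodazlung" has second-to-last letter 'n'. The stems whose second-to-last letter is 'n' (bovsalinf → boezvsalinf, dorlunt → doezrlunt) insert -ez- after the first vowel.
So fodazlung → foezdazlung.

foezdazlung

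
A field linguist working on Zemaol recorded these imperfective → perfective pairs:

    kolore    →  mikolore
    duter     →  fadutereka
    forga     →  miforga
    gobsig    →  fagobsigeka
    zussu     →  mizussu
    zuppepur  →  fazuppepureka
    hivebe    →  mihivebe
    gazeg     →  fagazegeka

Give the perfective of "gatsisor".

fagatsisoreka

zussu and zuppepur both have last vowel 'u' yet inflect differently (mizussu, fazuppepureka), so the last vowel is not what conditions the rule; whether the stem ends in a vowel or a consonant is.
"gatsisor" ends in a consonant. The stems ending in a consonant (zuppepur → fazuppepureka, gazeg → fagazegeka, duter → fadutereka) add fa- … -eka around the stem.
The other pattern: stems ending in a vowel add the prefix mi-.
So gatsisor → fagatsisoreka.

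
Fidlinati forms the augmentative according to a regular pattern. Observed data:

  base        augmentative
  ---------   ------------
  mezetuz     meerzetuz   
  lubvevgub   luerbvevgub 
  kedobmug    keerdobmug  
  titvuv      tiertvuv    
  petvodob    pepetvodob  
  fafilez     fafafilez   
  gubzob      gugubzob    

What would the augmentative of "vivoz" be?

lubvevgub and petvodob both end in -b yet inflect differently (luerbvevgub, pepetvodob), so the final letter is not what conditions the rule; the last vowel is.
"vivoz" has last vowel 'o'. The stems whose last vowel is 'o' (petvodob → pepetvodob, gubzob → gugubzob) repeat the first consonant+vowel as a prefix.
The other pattern: stems whose last vowel is 'u' insert -er- after the first vowel.
So vivoz → vivivoz.

vivivoz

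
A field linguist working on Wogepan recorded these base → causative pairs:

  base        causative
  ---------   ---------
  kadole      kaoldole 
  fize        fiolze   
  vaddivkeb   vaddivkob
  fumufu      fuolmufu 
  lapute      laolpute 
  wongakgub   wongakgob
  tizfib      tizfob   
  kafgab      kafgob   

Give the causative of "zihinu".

ziolhinu

vaddivkeb and lapute both have last vowel 'e' yet inflect differently (vaddivkob, laolpute), so the last vowel is not what conditions the rule; the final letter is.
"zihinu" ends in -u. The one such stem in the data (fumufu → fuolmufu) inserts -ol- after the first vowel (as do lapute, fize), so the same rule applies.
So zihinu → ziolhinu.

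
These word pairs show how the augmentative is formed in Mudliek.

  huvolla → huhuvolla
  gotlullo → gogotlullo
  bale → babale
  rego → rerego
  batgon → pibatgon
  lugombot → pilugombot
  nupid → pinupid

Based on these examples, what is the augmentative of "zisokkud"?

pizisokkud

gotlullo and batgon both have last vowel 'o' yet inflect differently (gogotlullo, pibatgon), so the last vowel is not what conditions the rule; whether the stem ends in a vowel or a consonant is.
"zisokkud" ends in a consonant. The stems ending in a consonant (batgon → pibatgon, lugombot → pilugombot, nupid → pinupid) add the prefix pi-.
So zisokkud → pizisokkud.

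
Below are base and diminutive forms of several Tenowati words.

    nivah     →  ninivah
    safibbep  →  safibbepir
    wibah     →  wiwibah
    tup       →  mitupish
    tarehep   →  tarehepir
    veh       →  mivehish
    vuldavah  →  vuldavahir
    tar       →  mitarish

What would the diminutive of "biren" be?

bibiren

veh and wibah both end in -h yet inflect differently (mivehish, wiwibah), so the final letter is not what conditions the rule; the number of vowels is.
"biren" has 2 vowels. The stems with 2 vowels (wibah → wiwibah, nivah → ninivah) repeat the first consonant+vowel as a prefix.
The other patterns: stems with 1 vowel add mi- … -ish around the stem; stems with 3 vowels add -ir.
So biren → bibiren.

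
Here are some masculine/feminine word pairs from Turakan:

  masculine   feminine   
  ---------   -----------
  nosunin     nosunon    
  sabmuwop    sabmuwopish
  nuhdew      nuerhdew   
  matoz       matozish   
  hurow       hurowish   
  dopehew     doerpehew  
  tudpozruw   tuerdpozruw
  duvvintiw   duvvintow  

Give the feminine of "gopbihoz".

"gopbihoz" has last vowel 'o'. The stems whose last vowel is 'o' (matoz → matozish, sabmuwop → sabmuwopish, hurow → hurowish) add -ish.
So gopbihoz → gopbihozish.

gopbihozish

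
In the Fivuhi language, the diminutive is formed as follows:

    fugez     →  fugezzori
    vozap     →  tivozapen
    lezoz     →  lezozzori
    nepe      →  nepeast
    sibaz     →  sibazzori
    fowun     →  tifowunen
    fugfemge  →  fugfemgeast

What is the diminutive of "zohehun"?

tizohehunen

"zohehun" ends in -n. The one such stem in the data (fowun → tifowunen) adds ti- … -en around the stem, so the same rule applies.
So zohehun → tizohehunen.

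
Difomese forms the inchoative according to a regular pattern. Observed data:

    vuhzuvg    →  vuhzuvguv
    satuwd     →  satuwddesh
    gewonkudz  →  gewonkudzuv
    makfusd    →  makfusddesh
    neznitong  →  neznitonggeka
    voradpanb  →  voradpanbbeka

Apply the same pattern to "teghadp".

teghadpuv

neznitong and vuhzuvg both end in -g yet inflect differently (neznitonggeka, vuhzuvguv), so the final letter is not what conditions the rule; the second-to-last letter is.
"teghadp" has second-to-last letter 'd'. The one such stem in the data (gewonkudz → gewonkudzuv) adds -uv, so the same rule applies.
The other patterns: stems whose second-to-last letter is 's' or 'w' double the final consonant and add -esh; stems whose second-to-last letter is 'n' double the final consonant and add -eka.
So teghadp → teghadpuv.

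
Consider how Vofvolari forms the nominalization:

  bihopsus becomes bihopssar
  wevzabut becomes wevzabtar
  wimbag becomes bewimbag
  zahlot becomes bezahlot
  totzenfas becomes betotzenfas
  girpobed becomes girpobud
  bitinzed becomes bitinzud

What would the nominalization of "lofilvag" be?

belofilvag

wevzabut and zahlot both end in -t yet inflect differently (wevzabtar, bezahlot), so the final letter is not what conditions the rule; the last vowel is.
"lofilvag" has last vowel 'a'. The stems whose last vowel is 'a' (wimbag → bewimbag, totzenfas → betotzenfas) add the prefix be-.
The other patterns: stems whose last vowel is 'u' delete the last vowel and add -ar; stems whose last vowel is 'e' change the last vowel to 'u'.
So lofilvag → belofilvag.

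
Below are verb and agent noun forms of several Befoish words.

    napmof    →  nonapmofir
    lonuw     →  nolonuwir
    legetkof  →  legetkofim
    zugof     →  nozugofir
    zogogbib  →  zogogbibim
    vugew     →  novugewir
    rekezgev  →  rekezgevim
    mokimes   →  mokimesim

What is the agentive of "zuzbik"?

legetkof and napmof both end in -f yet inflect differently (legetkofim, nonapmofir), so the final letter is not what conditions the rule; the number of vowels is.
"zuzbik" has 2 vowels. The stems with 2 vowels (vugew → novugewir, napmof → nonapmofir, lonuw → nolonuwir) add no- … -ir around the stem.
So zuzbik → nozuzbikir.

nozuzbikir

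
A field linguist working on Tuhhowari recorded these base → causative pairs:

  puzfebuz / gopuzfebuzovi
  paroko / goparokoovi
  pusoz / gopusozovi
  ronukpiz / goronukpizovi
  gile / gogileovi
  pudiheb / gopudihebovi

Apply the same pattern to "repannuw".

Every pair shown (puzfebuz → gopuzfebuzovi, paroko → goparokoovi, pusoz → gopusozovi, …) follows the same rule: add go- … -ovi around the stem.
So repannuw → gorepannuwovi.

gorepannuwovi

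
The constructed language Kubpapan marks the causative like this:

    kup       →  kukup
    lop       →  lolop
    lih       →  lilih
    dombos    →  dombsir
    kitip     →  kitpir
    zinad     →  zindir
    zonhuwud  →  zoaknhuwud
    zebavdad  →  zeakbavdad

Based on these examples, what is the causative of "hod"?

kup and kitip both end in -p yet inflect differently (kukup, kitpir), so the final letter is not what conditions the rule; the number of vowels is.
"hod" has 1 vowel. The stems with 1 vowel (kup → kukup, lop → lolop, lih → lilih) repeat the first consonant+vowel as a prefix.
So hod → hohod.

hohod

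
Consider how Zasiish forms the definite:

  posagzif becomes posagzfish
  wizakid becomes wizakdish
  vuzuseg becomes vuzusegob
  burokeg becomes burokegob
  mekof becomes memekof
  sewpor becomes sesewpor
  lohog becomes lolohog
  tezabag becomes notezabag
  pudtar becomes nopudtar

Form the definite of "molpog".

momolpog

"molpog" has last vowel 'o'. The stems whose last vowel is 'o' (mekof → memekof, sewpor → sesewpor, lohog → lolohog) repeat the first consonant+vowel as a prefix.
The other patterns: stems whose last vowel is 'i' delete the last vowel and add -ish; stems whose last vowel is 'e' add -ob; stems whose last vowel is 'a' add the prefix no-.
So molpog → momolpog.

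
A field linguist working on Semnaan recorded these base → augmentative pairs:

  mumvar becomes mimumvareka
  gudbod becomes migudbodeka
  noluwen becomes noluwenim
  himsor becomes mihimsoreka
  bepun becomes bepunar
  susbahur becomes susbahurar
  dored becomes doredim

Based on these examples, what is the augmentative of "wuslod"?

"wuslod" has last vowel 'o'. The stems whose last vowel is 'o' (himsor → mihimsoreka, gudbod → migudbodeka) add mi- … -eka around the stem.
The other patterns: stems whose last vowel is 'e' add -im; stems whose last vowel is 'u' add -ar.
So wuslod → miwuslodeka.

miwuslodeka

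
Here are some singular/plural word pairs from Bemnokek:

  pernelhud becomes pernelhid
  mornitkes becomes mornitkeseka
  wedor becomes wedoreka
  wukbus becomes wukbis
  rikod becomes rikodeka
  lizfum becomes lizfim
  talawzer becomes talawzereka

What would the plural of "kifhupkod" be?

"kifhupkod" has last vowel 'o'. The stems whose last vowel is 'o' (wedor → wedoreka, rikod → rikodeka) add -eka.
The other pattern: stems whose last vowel is 'u' change the last vowel to 'i'.
So kifhupkod → kifhupkodeka.

kifhupkodeka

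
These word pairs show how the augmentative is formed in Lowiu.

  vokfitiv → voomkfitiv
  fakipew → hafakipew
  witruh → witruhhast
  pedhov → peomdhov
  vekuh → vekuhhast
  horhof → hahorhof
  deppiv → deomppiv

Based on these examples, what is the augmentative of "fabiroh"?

horhof and pedhov both have last vowel 'o' yet inflect differently (hahorhof, peomdhov), so the last vowel is not what conditions the rule; the final letter is.
"fabiroh" ends in -h. The stems ending in -h (vekuh → vekuhhast, witruh → witruhhast) double the final consonant and add -ast.
The other patterns: stems ending in -f or -w add the prefix ha-; stems ending in -v insert -om- after the first vowel.
So fabiroh → fabirohhast.

fabirohhast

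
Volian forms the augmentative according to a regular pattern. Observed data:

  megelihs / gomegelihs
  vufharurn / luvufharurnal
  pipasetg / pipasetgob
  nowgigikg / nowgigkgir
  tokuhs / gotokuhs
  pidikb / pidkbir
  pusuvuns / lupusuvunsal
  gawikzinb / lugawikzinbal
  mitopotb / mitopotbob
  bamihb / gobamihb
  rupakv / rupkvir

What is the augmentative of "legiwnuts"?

bamihb and mitopotb both end in -b yet inflect differently (gobamihb, mitopotbob), so the final letter is not what conditions the rule; the second-to-last letter is.
"legiwnuts" has second-to-last letter 't'. The stems whose second-to-last letter is 't' (pipasetg → pipasetgob, mitopotb → mitopotbob) add -ob.
So legiwnuts → legiwnutsob.

legiwnutsob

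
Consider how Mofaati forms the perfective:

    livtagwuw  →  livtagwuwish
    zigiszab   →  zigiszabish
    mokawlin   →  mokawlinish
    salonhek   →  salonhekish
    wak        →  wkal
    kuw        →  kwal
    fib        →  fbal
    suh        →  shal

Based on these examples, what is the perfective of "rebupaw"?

salonhek and wak both end in -k yet inflect differently (salonhekish, wkal), so the final letter is not what conditions the rule; the number of vowels is.
"rebupaw" has 3 vowels. The stems with 3 vowels (livtagwuw → livtagwuwish, zigiszab → zigiszabish, mokawlin → mokawlinish) add -ish.
The other pattern: stems with 1 vowel delete the last vowel and add -al.
So rebupaw → rebupawish.

rebupawish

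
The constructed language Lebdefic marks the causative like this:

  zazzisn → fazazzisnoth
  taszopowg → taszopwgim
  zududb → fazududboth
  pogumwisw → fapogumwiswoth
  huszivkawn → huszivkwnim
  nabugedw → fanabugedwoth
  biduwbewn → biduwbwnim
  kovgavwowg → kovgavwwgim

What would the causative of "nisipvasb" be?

"nisipvasb" has second-to-last letter 's'. The stems whose second-to-last letter is 's' (pogumwisw → fapogumwiswoth, zazzisn → fazazzisnoth) add fa- … -oth around the stem.
The other pattern: stems whose second-to-last letter is 'w' delete the last vowel and add -im.
So nisipvasb → fanisipvasboth.

fanisipvasboth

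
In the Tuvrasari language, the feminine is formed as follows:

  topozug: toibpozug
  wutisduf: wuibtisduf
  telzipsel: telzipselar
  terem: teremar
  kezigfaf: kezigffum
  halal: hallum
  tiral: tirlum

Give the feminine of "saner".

sanerar

wutisduf and kezigfaf both end in -f yet inflect differently (wuibtisduf, kezigffum), so the final letter is not what conditions the rule; the last vowel is.
"saner" has last vowel 'e'. The stems whose last vowel is 'e' (telzipsel → telzipselar, terem → teremar) add -ar.
The other patterns: stems whose last vowel is 'u' insert -ib- after the first vowel; stems whose last vowel is 'a' delete the last vowel and add -um.
So saner → sanerar.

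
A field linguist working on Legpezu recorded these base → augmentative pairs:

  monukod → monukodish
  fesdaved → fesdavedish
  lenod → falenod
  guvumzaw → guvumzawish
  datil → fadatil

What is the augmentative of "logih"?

falogih

lenod and fesdaved both end in -d yet inflect differently (falenod, fesdavedish), so the final letter is not what conditions the rule; the number of vowels is.
"logih" has 2 vowels. The stems with 2 vowels (datil → fadatil, lenod → falenod) add the prefix fa-.
The other pattern: stems with 3 vowels add -ish.
So logih → falogih.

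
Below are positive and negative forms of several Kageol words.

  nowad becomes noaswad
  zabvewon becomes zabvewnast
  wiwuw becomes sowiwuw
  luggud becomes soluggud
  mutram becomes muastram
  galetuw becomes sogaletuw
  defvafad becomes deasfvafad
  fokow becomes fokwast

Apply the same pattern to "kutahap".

"kutahap" has last vowel 'a'. The stems whose last vowel is 'a' (defvafad → deasfvafad, nowad → noaswad, mutram → muastram) insert -as- after the first vowel.
The other patterns: stems whose last vowel is 'u' add the prefix so-; stems whose last vowel is 'o' delete the last vowel and add -ast.
So kutahap → kuastahap.

kuastahap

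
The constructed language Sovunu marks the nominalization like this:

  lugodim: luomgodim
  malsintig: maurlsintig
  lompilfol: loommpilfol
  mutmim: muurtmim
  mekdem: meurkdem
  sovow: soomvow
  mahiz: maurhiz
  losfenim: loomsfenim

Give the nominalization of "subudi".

"subudi" begins with s-. The one such stem in the data (sovow → soomvow) inserts -om- after the first vowel (as do losfenim, lompilfol), so the same rule applies.
So subudi → suombudi.

suombudi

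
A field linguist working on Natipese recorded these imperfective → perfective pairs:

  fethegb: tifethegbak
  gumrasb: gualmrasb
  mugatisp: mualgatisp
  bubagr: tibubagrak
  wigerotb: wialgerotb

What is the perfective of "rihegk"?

fethegb and wigerotb both end in -b yet inflect differently (tifethegbak, wialgerotb), so the final letter is not what conditions the rule; the second-to-last letter is.
"rihegk" has second-to-last letter 'g'. The stems whose second-to-last letter is 'g' (fethegb → tifethegbak, bubagr → tibubagrak) add ti- … -ak around the stem.
The other pattern: stems whose second-to-last letter is 's' or 't' insert -al- after the first vowel.
So rihegk → tirihegkak.

tirihegkak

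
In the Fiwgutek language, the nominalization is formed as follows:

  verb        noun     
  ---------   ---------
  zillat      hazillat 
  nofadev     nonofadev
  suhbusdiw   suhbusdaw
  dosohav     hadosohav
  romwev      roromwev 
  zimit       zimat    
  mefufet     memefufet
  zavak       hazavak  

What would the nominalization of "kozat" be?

hakozat

zimit and zillat both end in -t yet inflect differently (zimat, hazillat), so the final letter is not what conditions the rule; the last vowel is.
"kozat" has last vowel 'a'. The stems whose last vowel is 'a' (zavak → hazavak, dosohav → hadosohav, zillat → hazillat) add the prefix ha-.
So kozat → hakozat.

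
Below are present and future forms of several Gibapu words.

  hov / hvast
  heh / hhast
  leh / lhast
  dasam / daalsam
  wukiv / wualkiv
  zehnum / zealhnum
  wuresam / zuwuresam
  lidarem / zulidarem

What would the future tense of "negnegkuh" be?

hov and wukiv both end in -v yet inflect differently (hvast, wualkiv), so the final letter is not what conditions the rule; the number of vowels is.
"negnegkuh" has 3 vowels. The stems with 3 vowels (wuresam → zuwuresam, lidarem → zulidarem) add the prefix zu-.
The other patterns: stems with 1 vowel delete the last vowel and add -ast; stems with 2 vowels insert -al- after the first vowel.
So negnegkuh → zunegnegkuh.

zunegnegkuh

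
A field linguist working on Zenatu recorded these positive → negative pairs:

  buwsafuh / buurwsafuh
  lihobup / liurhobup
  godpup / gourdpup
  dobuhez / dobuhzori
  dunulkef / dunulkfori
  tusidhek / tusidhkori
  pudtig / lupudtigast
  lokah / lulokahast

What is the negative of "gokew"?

buwsafuh and lokah both end in -h yet inflect differently (buurwsafuh, lulokahast), so the final letter is not what conditions the rule; the last vowel is.
"gokew" has last vowel 'e'. The stems whose last vowel is 'e' (dobuhez → dobuhzori, dunulkef → dunulkfori, tusidhek → tusidhkori) delete the last vowel and add -ori.
So gokew → gokwori.

gokwori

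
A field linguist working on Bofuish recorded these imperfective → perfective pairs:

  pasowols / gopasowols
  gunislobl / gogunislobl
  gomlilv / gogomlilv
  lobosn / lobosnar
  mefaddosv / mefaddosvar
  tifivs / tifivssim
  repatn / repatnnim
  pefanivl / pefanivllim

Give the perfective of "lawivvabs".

"lawivvabs" has second-to-last letter 'b'. The one such stem in the data (gunislobl → gogunislobl) adds the prefix go-, so the same rule applies.
The other patterns: stems whose second-to-last letter is 's' add -ar; stems whose second-to-last letter is 't' or 'v' double the final consonant and add -im.
So lawivvabs → golawivvabs.

golawivvabs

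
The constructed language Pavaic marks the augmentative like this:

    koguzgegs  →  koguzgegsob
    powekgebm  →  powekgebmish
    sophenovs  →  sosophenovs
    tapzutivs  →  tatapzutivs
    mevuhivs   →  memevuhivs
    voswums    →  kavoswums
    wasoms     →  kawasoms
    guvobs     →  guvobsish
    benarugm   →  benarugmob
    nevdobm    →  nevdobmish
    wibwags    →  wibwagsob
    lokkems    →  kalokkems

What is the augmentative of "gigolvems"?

voswums and guvobs both end in -s yet inflect differently (kavoswums, guvobsish), so the final letter is not what conditions the rule; the second-to-last letter is.
"gigolvems" has second-to-last letter 'm'. The stems whose second-to-last letter is 'm' (voswums → kavoswums, wasoms → kawasoms, lokkems → kalokkems) add the prefix ka-.
The other patterns: stems whose second-to-last letter is 'b' add -ish; stems whose second-to-last letter is 'g' add -ob; stems whose second-to-last letter is 'v' repeat the first consonant+vowel as a prefix.
So gigolvems → kagigolvems.

kagigolvems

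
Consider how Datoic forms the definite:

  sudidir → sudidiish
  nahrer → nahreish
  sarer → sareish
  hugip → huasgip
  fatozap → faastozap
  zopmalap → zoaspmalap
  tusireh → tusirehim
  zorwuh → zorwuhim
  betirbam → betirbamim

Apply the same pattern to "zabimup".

zaasbimup

sudidir and hugip both have last vowel 'i' yet inflect differently (sudidiish, huasgip), so the last vowel is not what conditions the rule; the final letter is.
"zabimup" ends in -p. The stems ending in -p (hugip → huasgip, fatozap → faastozap, zopmalap → zoaspmalap) insert -as- after the first vowel.
The other patterns: stems ending in -r drop the final letter and add -ish; stems ending in -h or -m add -im.
So zabimup → zaasbimup.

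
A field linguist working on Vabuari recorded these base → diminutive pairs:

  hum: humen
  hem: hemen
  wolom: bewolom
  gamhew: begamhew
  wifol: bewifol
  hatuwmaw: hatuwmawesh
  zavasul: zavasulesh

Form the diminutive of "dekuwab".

"dekuwab" has 3 vowels. The stems with 3 vowels (zavasul → zavasulesh, hatuwmaw → hatuwmawesh) add -esh.
So dekuwab → dekuwabesh.

dekuwabesh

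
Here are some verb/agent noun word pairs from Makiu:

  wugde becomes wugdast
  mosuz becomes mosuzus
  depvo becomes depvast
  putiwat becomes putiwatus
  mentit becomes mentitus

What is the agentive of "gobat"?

mosuz and depvo both have 2 vowels yet inflect differently (mosuzus, depvast), so the number of vowels is not what conditions the rule; whether the stem ends in a vowel or a consonant is.
"gobat" ends in a consonant. The stems ending in a consonant (mosuz → mosuzus, mentit → mentitus, putiwat → putiwatus) add -us.
So gobat → gobatus.

gobatus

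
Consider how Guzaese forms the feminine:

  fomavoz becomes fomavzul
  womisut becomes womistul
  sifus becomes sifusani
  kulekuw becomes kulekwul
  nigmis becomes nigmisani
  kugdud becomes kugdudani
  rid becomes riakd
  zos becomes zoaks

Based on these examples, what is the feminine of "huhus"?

huhusani

zos and nigmis both end in -s yet inflect differently (zoaks, nigmisani), so the final letter is not what conditions the rule; the number of vowels is.
"huhus" has 2 vowels. The stems with 2 vowels (nigmis → nigmisani, kugdud → kugdudani, sifus → sifusani) add -ani.
So huhus → huhusani.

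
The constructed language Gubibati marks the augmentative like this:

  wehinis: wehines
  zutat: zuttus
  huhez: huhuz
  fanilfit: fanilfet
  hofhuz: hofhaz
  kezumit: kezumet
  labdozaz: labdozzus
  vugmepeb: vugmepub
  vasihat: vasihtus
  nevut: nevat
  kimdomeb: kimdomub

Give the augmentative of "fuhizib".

vasihat and kezumit both end in -t yet inflect differently (vasihtus, kezumet), so the final letter is not what conditions the rule; the last vowel is.
"fuhizib" has last vowel 'i'. The stems whose last vowel is 'i' (wehinis → wehines, kezumit → kezumet, fanilfit → fanilfet) change the last vowel to 'e'.
The other patterns: stems whose last vowel is 'a' delete the last vowel and add -us; stems whose last vowel is 'u' change the last vowel to 'a'; stems whose last vowel is 'e' change the last vowel to 'u'.
So fuhizib → fuhizeb.

fuhizeb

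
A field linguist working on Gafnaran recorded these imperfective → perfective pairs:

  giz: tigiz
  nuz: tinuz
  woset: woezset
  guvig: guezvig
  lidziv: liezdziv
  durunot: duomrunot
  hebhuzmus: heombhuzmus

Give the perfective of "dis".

"dis" has 1 vowel. The stems with 1 vowel (giz → tigiz, nuz → tinuz) add the prefix ti-.
So dis → tidis.

tidis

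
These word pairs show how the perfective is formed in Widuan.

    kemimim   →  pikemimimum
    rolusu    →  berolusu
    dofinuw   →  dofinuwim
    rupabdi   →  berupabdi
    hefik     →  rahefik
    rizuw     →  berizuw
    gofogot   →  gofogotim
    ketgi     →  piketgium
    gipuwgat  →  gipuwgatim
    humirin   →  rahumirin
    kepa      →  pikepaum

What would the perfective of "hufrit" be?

"hufrit" begins with h-. The stems beginning with h- (hefik → rahefik, humirin → rahumirin) add the prefix ra-.
So hufrit → rahufrit.

rahufrit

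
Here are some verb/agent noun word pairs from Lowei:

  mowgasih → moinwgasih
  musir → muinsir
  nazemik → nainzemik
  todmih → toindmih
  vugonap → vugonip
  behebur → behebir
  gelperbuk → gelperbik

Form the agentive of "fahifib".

musir and behebur both end in -r yet inflect differently (muinsir, behebir), so the final letter is not what conditions the rule; the last vowel is.
"fahifib" has last vowel 'i'. The stems whose last vowel is 'i' (mowgasih → moinwgasih, musir → muinsir, nazemik → nainzemik) insert -in- after the first vowel.
So fahifib → fainhifib.

fainhifib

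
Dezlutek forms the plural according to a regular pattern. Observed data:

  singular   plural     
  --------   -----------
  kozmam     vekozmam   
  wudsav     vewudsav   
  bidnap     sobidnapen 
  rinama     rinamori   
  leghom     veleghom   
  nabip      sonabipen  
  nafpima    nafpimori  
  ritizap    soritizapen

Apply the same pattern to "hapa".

"hapa" ends in -a. The stems ending in -a (rinama → rinamori, nafpima → nafpimori) drop the final letter and add -ori.
The other patterns: stems ending in -p add so- … -en around the stem; stems ending in -m or -v add the prefix ve-.
So hapa → hapori.

hapori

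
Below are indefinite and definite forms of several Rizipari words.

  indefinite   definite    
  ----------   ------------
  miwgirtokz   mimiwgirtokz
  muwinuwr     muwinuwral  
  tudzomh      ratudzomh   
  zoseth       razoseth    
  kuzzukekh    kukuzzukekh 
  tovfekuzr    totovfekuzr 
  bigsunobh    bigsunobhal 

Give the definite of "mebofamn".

zoseth and bigsunobh both end in -h yet inflect differently (razoseth, bigsunobhal), so the final letter is not what conditions the rule; the second-to-last letter is.
"mebofamn" has second-to-last letter 'm'. The one such stem in the data (tudzomh → ratudzomh) adds the prefix ra-, so the same rule applies.
So mebofamn → ramebofamn.

ramebofamn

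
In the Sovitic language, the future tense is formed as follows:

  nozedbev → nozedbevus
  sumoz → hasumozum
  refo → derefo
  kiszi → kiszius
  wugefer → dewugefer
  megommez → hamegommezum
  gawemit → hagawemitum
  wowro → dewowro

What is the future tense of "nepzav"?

nepzavus

wugefer and megommez both have last vowel 'e' yet inflect differently (dewugefer, hamegommezum), so the last vowel is not what conditions the rule; the final letter is.
"nepzav" ends in -v. The one such stem in the data (nozedbev → nozedbevus) adds -us, so the same rule applies.
The other patterns: stems ending in -o or -r add the prefix de-; stems ending in -t or -z add ha- … -um around the stem.
So nepzav → nepzavus.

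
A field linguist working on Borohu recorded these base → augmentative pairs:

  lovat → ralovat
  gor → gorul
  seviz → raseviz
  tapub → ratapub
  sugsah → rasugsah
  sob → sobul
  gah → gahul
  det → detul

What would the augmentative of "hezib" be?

gah and sugsah both end in -h yet inflect differently (gahul, rasugsah), so the final letter is not what conditions the rule; the number of vowels is.
"hezib" has 2 vowels. The stems with 2 vowels (sugsah → rasugsah, tapub → ratapub, seviz → raseviz) add the prefix ra-.
So hezib → rahezib.

rahezib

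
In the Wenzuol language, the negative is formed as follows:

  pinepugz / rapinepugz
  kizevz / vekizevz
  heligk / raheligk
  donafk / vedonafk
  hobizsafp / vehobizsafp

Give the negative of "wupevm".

heligk and donafk both end in -k yet inflect differently (raheligk, vedonafk), so the final letter is not what conditions the rule; the second-to-last letter is.
"wupevm" has second-to-last letter 'v'. The one such stem in the data (kizevz → vekizevz) adds the prefix ve-, so the same rule applies.
The other pattern: stems whose second-to-last letter is 'g' add the prefix ra-.
So wupevm → vewupevm.

vewupevm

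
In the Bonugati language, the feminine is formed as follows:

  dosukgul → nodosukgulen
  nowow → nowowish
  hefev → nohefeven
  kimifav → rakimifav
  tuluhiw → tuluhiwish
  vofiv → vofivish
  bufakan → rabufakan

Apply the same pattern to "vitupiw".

vofiv and hefev both end in -v yet inflect differently (vofivish, nohefeven), so the final letter is not what conditions the rule; the last vowel is.
"vitupiw" has last vowel 'i'. The stems whose last vowel is 'i' (vofiv → vofivish, tuluhiw → tuluhiwish) add -ish.
The other patterns: stems whose last vowel is 'e' or 'u' add no- … -en around the stem; stems whose last vowel is 'a' add the prefix ra-.
So vitupiw → vitupiwish.

vitupiwish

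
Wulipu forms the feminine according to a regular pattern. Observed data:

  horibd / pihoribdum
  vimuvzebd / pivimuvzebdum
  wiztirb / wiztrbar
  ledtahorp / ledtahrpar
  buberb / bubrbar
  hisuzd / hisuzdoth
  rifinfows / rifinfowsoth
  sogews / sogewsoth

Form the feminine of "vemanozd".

horibd and hisuzd both end in -d yet inflect differently (pihoribdum, hisuzdoth), so the final letter is not what conditions the rule; the second-to-last letter is.
"vemanozd" has second-to-last letter 'z'. The one such stem in the data (hisuzd → hisuzdoth) adds -oth, so the same rule applies.
So vemanozd → vemanozdoth.

vemanozdoth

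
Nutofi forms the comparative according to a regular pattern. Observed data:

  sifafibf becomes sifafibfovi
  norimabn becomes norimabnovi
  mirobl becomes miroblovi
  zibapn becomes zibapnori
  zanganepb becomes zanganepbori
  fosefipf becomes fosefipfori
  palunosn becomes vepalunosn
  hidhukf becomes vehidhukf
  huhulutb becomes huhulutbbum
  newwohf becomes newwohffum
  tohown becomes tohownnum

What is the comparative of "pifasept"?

norimabn and zibapn both end in -n yet inflect differently (norimabnovi, zibapnori), so the final letter is not what conditions the rule; the second-to-last letter is.
"pifasept" has second-to-last letter 'p'. The stems whose second-to-last letter is 'p' (zibapn → zibapnori, zanganepb → zanganepbori, fosefipf → fosefipfori) add -ori.
The other patterns: stems whose second-to-last letter is 'b' add -ovi; stems whose second-to-last letter is 'k' or 's' add the prefix ve-; stems whose second-to-last letter is 'h', 't' or 'w' double the final consonant and add -um.
So pifasept → pifaseptori.

pifaseptori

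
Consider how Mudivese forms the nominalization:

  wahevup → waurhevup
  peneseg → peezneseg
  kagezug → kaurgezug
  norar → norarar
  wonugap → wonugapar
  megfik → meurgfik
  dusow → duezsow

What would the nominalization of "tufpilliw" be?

"tufpilliw" has last vowel 'i'. The one such stem in the data (megfik → meurgfik) inserts -ur- after the first vowel (as do wahevup, kagezug), so the same rule applies.
So tufpilliw → tuurfpilliw.

tuurfpilliw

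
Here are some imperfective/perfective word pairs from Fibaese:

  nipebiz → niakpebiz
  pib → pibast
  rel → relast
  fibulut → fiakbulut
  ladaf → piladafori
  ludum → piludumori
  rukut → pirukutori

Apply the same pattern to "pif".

pifast

rukut and fibulut both end in -t yet inflect differently (pirukutori, fiakbulut), so the final letter is not what conditions the rule; the number of vowels is.
"pif" has 1 vowel. The stems with 1 vowel (pib → pibast, rel → relast) add -ast.
The other patterns: stems with 2 vowels add pi- … -ori around the stem; stems with 3 vowels insert -ak- after the first vowel.
So pif → pifast.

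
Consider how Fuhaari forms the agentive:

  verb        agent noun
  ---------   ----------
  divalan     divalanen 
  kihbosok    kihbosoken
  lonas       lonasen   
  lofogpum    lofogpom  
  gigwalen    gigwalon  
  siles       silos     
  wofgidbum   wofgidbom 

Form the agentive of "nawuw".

divalan and gigwalen both end in -n yet inflect differently (divalanen, gigwalon), so the final letter is not what conditions the rule; the last vowel is.
"nawuw" has last vowel 'u'. The stems whose last vowel is 'u' (lofogpum → lofogpom, wofgidbum → wofgidbom) change the last vowel to 'o'.
So nawuw → nawow.

nawow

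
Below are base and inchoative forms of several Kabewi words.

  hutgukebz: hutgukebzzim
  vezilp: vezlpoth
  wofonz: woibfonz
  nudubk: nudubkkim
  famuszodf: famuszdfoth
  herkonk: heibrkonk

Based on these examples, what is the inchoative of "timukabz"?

timukabzzim

"timukabz" has second-to-last letter 'b'. The stems whose second-to-last letter is 'b' (hutgukebz → hutgukebzzim, nudubk → nudubkkim) double the final consonant and add -im.
The other patterns: stems whose second-to-last letter is 'n' insert -ib- after the first vowel; stems whose second-to-last letter is 'd' or 'l' delete the last vowel and add -oth.
So timukabz → timukabzzim.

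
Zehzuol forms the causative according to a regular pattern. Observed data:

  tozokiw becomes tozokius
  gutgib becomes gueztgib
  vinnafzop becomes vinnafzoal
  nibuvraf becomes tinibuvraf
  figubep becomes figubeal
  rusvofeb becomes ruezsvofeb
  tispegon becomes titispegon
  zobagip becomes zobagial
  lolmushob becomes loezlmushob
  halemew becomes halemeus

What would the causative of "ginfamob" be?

gutgib and tozokiw both have last vowel 'i' yet inflect differently (gueztgib, tozokius), so the last vowel is not what conditions the rule; the final letter is.
"ginfamob" ends in -b. The stems ending in -b (rusvofeb → ruezsvofeb, gutgib → gueztgib, lolmushob → loezlmushob) insert -ez- after the first vowel.
The other patterns: stems ending in -w drop the final letter and add -us; stems ending in -p drop the final letter and add -al; stems ending in -f or -n add the prefix ti-.
So ginfamob → gieznfamob.

gieznfamob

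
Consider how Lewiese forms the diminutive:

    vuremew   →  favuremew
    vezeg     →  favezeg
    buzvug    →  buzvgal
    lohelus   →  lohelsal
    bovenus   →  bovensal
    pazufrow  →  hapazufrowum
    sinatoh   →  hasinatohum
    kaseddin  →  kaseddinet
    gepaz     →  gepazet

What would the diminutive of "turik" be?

vezeg and buzvug both end in -g yet inflect differently (favezeg, buzvgal), so the final letter is not what conditions the rule; the last vowel is.
"turik" has last vowel 'i'. The one such stem in the data (kaseddin → kaseddinet) adds -et, so the same rule applies.
The other patterns: stems whose last vowel is 'e' add the prefix fa-; stems whose last vowel is 'u' delete the last vowel and add -al; stems whose last vowel is 'o' add ha- … -um around the stem.
So turik → turiket.

turiket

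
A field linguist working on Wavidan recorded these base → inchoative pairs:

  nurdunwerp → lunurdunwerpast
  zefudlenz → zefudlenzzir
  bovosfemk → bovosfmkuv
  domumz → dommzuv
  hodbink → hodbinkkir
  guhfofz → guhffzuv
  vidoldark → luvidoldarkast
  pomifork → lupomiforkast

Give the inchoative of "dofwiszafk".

vidoldark and hodbink both end in -k yet inflect differently (luvidoldarkast, hodbinkkir), so the final letter is not what conditions the rule; the second-to-last letter is.
"dofwiszafk" has second-to-last letter 'f'. The one such stem in the data (guhfofz → guhffzuv) deletes the last vowel and adds -uv (as do domumz, bovosfemk), so the same rule applies.
The other patterns: stems whose second-to-last letter is 'r' add lu- … -ast around the stem; stems whose second-to-last letter is 'n' double the final consonant and add -ir.
So dofwiszafk → dofwiszfkuv.

dofwiszfkuv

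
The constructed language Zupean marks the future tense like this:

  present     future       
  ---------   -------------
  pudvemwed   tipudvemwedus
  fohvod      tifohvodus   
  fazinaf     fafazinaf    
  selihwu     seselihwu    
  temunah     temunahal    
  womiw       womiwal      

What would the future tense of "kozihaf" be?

kokozihaf

fazinaf and temunah both have last vowel 'a' yet inflect differently (fafazinaf, temunahal), so the last vowel is not what conditions the rule; the final letter is.
"kozihaf" ends in -f. The one such stem in the data (fazinaf → fafazinaf) repeats the first consonant+vowel as a prefix (as does selihwu), so the same rule applies.
The other patterns: stems ending in -d add ti- … -us around the stem; stems ending in -h or -w add -al.
So kozihaf → kokozihaf.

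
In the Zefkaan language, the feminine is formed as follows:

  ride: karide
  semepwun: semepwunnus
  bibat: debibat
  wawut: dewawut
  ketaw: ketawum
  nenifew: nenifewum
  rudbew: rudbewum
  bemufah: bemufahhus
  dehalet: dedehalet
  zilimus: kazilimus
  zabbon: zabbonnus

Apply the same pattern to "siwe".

bibat and ketaw both have last vowel 'a' yet inflect differently (debibat, ketawum), so the last vowel is not what conditions the rule; the final letter is.
"siwe" ends in -e. The one such stem in the data (ride → karide) adds the prefix ka-, so the same rule applies.
So siwe → kasiwe.

kasiwe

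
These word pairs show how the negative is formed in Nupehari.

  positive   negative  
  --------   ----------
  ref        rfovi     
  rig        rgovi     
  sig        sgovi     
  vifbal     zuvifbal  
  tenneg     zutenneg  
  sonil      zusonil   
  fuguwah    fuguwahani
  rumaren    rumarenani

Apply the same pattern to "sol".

rig and tenneg both end in -g yet inflect differently (rgovi, zutenneg), so the final letter is not what conditions the rule; the number of vowels is.
"sol" has 1 vowel. The stems with 1 vowel (ref → rfovi, rig → rgovi, sig → sgovi) delete the last vowel and add -ovi.
The other patterns: stems with 2 vowels add the prefix zu-; stems with 3 vowels add -ani.
So sol → slovi.

slovi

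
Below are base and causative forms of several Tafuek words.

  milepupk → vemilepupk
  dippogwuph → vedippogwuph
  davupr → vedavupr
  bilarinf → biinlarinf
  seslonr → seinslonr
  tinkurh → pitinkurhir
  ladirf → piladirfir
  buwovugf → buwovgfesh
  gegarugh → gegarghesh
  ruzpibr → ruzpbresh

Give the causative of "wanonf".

wainnonf

"wanonf" has second-to-last letter 'n'. The stems whose second-to-last letter is 'n' (bilarinf → biinlarinf, seslonr → seinslonr) insert -in- after the first vowel.
So wanonf → wainnonf.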